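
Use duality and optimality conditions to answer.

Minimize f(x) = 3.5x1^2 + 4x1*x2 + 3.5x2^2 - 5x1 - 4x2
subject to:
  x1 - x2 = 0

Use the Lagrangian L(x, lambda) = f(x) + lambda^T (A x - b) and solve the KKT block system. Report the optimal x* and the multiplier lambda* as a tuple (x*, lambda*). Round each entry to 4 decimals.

Form the Lagrangian:
  L(x, lambda) = (1/2) x^T Q x + c^T x + lambda^T (A x - b)
Stationarity (grad_x L = 0): Q x + c + A^T lambda = 0.
Primal feasibility: A x = b.

This gives the KKT block system:
  [ Q   A^T ] [ x     ]   [-c ]
  [ A    0  ] [ lambda ] = [ b ]

Solving the linear system:
  x*      = (0.4091, 0.4091)
  lambda* = (0.5)
  f(x*)   = -1.8409

x* = (0.4091, 0.4091), lambda* = (0.5)


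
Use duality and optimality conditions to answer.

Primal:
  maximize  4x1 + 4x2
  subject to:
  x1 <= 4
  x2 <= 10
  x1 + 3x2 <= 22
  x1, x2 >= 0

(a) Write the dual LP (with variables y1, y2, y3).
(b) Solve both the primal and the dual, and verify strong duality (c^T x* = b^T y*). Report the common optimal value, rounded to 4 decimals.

The standard primal-dual pair for 'max c^T x s.t. A x <= b, x >= 0' is:
  Dual:  min b^T y  s.t.  A^T y >= c,  y >= 0.

So the dual LP is:
  minimize  4y1 + 10y2 + 22y3
  subject to:
    y1 + y3 >= 4
    y2 + 3y3 >= 4
    y1, y2, y3 >= 0

Solving the primal: x* = (4, 6).
  primal value c^T x* = 40.
Solving the dual: y* = (2.6667, 0, 1.3333).
  dual value b^T y* = 40.
Strong duality: c^T x* = b^T y*. Confirmed.

40


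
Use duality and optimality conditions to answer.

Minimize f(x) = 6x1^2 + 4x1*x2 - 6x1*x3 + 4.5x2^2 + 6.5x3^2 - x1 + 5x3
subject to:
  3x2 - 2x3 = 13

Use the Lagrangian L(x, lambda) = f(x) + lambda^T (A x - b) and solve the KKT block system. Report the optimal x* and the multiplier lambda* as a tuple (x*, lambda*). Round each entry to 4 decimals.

Form the Lagrangian:
  L(x, lambda) = (1/2) x^T Q x + c^T x + lambda^T (A x - b)
Stationarity (grad_x L = 0): Q x + c + A^T lambda = 0.
Primal feasibility: A x = b.

This gives the KKT block system:
  [ Q   A^T ] [ x     ]   [-c ]
  [ A    0  ] [ lambda ] = [ b ]

Solving the linear system:
  x*      = (-1.9752, 2.8594, -2.2108)
  lambda* = (-5.9447)
  f(x*)   = 34.1011

x* = (-1.9752, 2.8594, -2.2108), lambda* = (-5.9447)


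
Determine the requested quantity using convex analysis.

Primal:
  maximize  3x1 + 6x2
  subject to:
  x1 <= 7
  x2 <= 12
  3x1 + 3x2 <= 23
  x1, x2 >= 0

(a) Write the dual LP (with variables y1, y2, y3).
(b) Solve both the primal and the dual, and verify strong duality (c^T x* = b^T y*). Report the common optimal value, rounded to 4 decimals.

The standard primal-dual pair for 'max c^T x s.t. A x <= b, x >= 0' is:
  Dual:  min b^T y  s.t.  A^T y >= c,  y >= 0.

So the dual LP is:
  minimize  7y1 + 12y2 + 23y3
  subject to:
    y1 + 3y3 >= 3
    y2 + 3y3 >= 6
    y1, y2, y3 >= 0

Solving the primal: x* = (0, 7.6667).
  primal value c^T x* = 46.
Solving the dual: y* = (0, 0, 2).
  dual value b^T y* = 46.
Strong duality: c^T x* = b^T y*. Confirmed.

46


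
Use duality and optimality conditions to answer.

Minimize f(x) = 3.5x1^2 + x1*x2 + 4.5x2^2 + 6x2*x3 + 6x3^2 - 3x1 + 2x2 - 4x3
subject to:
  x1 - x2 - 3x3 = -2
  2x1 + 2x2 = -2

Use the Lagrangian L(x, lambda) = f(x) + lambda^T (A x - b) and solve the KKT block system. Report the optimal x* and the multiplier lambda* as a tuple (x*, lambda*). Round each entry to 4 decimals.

Form the Lagrangian:
  L(x, lambda) = (1/2) x^T Q x + c^T x + lambda^T (A x - b)
Stationarity (grad_x L = 0): Q x + c + A^T lambda = 0.
Primal feasibility: A x = b.

This gives the KKT block system:
  [ Q   A^T ] [ x     ]   [-c ]
  [ A    0  ] [ lambda ] = [ b ]

Solving the linear system:
  x*      = (0.1471, -1.1471, 1.098)
  lambda* = (0.7647, 1.1765)
  f(x*)   = -1.6225

x* = (0.1471, -1.1471, 1.098), lambda* = (0.7647, 1.1765)


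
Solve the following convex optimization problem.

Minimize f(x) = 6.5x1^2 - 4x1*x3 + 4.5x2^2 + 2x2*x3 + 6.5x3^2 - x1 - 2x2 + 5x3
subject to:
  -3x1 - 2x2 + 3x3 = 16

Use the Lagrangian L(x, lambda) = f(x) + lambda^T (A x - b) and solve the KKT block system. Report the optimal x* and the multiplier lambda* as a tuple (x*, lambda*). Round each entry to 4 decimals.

Form the Lagrangian:
  L(x, lambda) = (1/2) x^T Q x + c^T x + lambda^T (A x - b)
Stationarity (grad_x L = 0): Q x + c + A^T lambda = 0.
Primal feasibility: A x = b.

This gives the KKT block system:
  [ Q   A^T ] [ x     ]   [-c ]
  [ A    0  ] [ lambda ] = [ b ]

Solving the linear system:
  x*      = (-1.7653, -2.528, 1.8827)
  lambda* = (-10.4933)
  f(x*)   = 92.064

x* = (-1.7653, -2.528, 1.8827), lambda* = (-10.4933)


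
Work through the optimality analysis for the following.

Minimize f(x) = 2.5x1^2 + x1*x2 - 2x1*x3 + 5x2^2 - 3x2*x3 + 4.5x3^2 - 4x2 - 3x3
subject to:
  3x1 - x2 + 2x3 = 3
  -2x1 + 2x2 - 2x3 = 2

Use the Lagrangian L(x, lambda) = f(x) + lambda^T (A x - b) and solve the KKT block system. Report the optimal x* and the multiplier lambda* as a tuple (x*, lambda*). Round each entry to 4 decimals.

Form the Lagrangian:
  L(x, lambda) = (1/2) x^T Q x + c^T x + lambda^T (A x - b)
Stationarity (grad_x L = 0): Q x + c + A^T lambda = 0.
Primal feasibility: A x = b.

This gives the KKT block system:
  [ Q   A^T ] [ x     ]   [-c ]
  [ A    0  ] [ lambda ] = [ b ]

Solving the linear system:
  x*      = (1.6222, 3.3778, 0.7556)
  lambda* = (-19.5556, -24.3444)
  f(x*)   = 45.7889

x* = (1.6222, 3.3778, 0.7556), lambda* = (-19.5556, -24.3444)


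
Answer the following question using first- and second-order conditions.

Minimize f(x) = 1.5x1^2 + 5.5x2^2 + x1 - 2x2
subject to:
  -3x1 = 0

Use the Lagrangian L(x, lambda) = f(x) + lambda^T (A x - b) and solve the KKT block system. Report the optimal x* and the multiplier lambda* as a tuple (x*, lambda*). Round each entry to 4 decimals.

Form the Lagrangian:
  L(x, lambda) = (1/2) x^T Q x + c^T x + lambda^T (A x - b)
Stationarity (grad_x L = 0): Q x + c + A^T lambda = 0.
Primal feasibility: A x = b.

This gives the KKT block system:
  [ Q   A^T ] [ x     ]   [-c ]
  [ A    0  ] [ lambda ] = [ b ]

Solving the linear system:
  x*      = (0, 0.1818)
  lambda* = (0.3333)
  f(x*)   = -0.1818

x* = (0, 0.1818), lambda* = (0.3333)


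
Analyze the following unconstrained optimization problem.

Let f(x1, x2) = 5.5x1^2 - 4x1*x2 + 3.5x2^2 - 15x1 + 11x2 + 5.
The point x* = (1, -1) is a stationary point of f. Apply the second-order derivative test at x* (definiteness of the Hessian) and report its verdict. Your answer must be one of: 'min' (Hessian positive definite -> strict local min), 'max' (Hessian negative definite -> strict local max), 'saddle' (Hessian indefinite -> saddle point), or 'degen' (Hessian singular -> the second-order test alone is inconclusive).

Compute the Hessian H = grad^2 f:
  H = [[11, -4], [-4, 7]]
Verify stationarity: grad f(x*) = H x* + g = (0, 0).
Eigenvalues of H: 4.5279, 13.4721.
Both eigenvalues > 0, so H is positive definite -> x* is a strict local min.

min


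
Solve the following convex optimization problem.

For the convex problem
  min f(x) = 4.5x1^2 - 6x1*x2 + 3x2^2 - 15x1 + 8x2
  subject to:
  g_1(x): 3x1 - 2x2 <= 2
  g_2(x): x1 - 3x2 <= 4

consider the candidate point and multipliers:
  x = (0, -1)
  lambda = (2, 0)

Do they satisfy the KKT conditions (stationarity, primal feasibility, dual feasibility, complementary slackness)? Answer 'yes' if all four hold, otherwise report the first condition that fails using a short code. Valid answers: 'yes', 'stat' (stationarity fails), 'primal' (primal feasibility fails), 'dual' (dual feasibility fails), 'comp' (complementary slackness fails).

Gradient of f: grad f(x) = Q x + c = (-9, 2)
Constraint values g_i(x) = a_i^T x - b_i:
  g_1((0, -1)) = 0
  g_2((0, -1)) = -1
Stationarity residual: grad f(x) + sum_i lambda_i a_i = (-3, -2)
  -> stationarity FAILS
Primal feasibility (all g_i <= 0): OK
Dual feasibility (all lambda_i >= 0): OK
Complementary slackness (lambda_i * g_i(x) = 0 for all i): OK

Verdict: the first failing condition is stationarity -> stat.

stat


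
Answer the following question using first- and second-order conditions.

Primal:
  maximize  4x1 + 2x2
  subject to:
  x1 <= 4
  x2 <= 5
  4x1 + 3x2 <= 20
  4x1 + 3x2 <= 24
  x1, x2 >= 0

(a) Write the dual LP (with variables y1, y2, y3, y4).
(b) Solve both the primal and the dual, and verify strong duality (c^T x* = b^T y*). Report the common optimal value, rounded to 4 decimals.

The standard primal-dual pair for 'max c^T x s.t. A x <= b, x >= 0' is:
  Dual:  min b^T y  s.t.  A^T y >= c,  y >= 0.

So the dual LP is:
  minimize  4y1 + 5y2 + 20y3 + 24y4
  subject to:
    y1 + 4y3 + 4y4 >= 4
    y2 + 3y3 + 3y4 >= 2
    y1, y2, y3, y4 >= 0

Solving the primal: x* = (4, 1.3333).
  primal value c^T x* = 18.6667.
Solving the dual: y* = (1.3333, 0, 0.6667, 0).
  dual value b^T y* = 18.6667.
Strong duality: c^T x* = b^T y*. Confirmed.

18.6667


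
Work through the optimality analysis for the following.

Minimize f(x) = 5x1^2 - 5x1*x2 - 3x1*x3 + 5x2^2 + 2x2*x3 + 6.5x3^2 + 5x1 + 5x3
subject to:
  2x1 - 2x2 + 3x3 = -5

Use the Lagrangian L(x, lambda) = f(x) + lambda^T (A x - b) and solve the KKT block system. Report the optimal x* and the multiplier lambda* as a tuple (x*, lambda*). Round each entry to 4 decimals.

Form the Lagrangian:
  L(x, lambda) = (1/2) x^T Q x + c^T x + lambda^T (A x - b)
Stationarity (grad_x L = 0): Q x + c + A^T lambda = 0.
Primal feasibility: A x = b.

This gives the KKT block system:
  [ Q   A^T ] [ x     ]   [-c ]
  [ A    0  ] [ lambda ] = [ b ]

Solving the linear system:
  x*      = (-1.1201, -0.0738, -0.9691)
  lambda* = (1.4621)
  f(x*)   = -1.5677

x* = (-1.1201, -0.0738, -0.9691), lambda* = (1.4621)


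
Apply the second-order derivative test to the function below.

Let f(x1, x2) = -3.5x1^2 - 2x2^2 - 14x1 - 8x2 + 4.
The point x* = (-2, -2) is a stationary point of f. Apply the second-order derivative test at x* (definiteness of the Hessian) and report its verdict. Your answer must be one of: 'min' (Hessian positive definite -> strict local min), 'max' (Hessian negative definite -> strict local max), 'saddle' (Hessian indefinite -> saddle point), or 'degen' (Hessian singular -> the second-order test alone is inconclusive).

Compute the Hessian H = grad^2 f:
  H = [[-7, 0], [0, -4]]
Verify stationarity: grad f(x*) = H x* + g = (0, 0).
Eigenvalues of H: -7, -4.
Both eigenvalues < 0, so H is negative definite -> x* is a strict local max.

max


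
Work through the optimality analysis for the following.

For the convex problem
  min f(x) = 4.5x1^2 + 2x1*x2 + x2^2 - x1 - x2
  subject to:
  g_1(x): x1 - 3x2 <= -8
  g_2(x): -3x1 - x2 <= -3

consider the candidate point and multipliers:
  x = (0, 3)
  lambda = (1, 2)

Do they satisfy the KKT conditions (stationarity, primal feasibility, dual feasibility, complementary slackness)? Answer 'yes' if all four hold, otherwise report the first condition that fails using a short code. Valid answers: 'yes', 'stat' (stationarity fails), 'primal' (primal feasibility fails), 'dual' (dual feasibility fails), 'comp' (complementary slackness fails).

Gradient of f: grad f(x) = Q x + c = (5, 5)
Constraint values g_i(x) = a_i^T x - b_i:
  g_1((0, 3)) = -1
  g_2((0, 3)) = 0
Stationarity residual: grad f(x) + sum_i lambda_i a_i = (0, 0)
  -> stationarity OK
Primal feasibility (all g_i <= 0): OK
Dual feasibility (all lambda_i >= 0): OK
Complementary slackness (lambda_i * g_i(x) = 0 for all i): FAILS

Verdict: the first failing condition is complementary_slackness -> comp.

comp


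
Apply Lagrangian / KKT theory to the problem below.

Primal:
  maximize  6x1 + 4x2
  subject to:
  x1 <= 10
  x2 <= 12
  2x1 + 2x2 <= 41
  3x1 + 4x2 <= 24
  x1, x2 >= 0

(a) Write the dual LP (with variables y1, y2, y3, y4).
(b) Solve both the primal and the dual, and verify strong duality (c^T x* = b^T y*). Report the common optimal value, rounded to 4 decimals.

The standard primal-dual pair for 'max c^T x s.t. A x <= b, x >= 0' is:
  Dual:  min b^T y  s.t.  A^T y >= c,  y >= 0.

So the dual LP is:
  minimize  10y1 + 12y2 + 41y3 + 24y4
  subject to:
    y1 + 2y3 + 3y4 >= 6
    y2 + 2y3 + 4y4 >= 4
    y1, y2, y3, y4 >= 0

Solving the primal: x* = (8, 0).
  primal value c^T x* = 48.
Solving the dual: y* = (0, 0, 0, 2).
  dual value b^T y* = 48.
Strong duality: c^T x* = b^T y*. Confirmed.

48


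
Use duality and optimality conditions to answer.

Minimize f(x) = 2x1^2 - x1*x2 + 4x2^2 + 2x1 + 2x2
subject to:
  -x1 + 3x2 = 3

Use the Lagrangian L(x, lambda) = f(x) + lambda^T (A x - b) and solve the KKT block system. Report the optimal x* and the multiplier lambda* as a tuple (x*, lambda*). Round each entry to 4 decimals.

Form the Lagrangian:
  L(x, lambda) = (1/2) x^T Q x + c^T x + lambda^T (A x - b)
Stationarity (grad_x L = 0): Q x + c + A^T lambda = 0.
Primal feasibility: A x = b.

This gives the KKT block system:
  [ Q   A^T ] [ x     ]   [-c ]
  [ A    0  ] [ lambda ] = [ b ]

Solving the linear system:
  x*      = (-1.0263, 0.6579)
  lambda* = (-2.7632)
  f(x*)   = 3.7763

x* = (-1.0263, 0.6579), lambda* = (-2.7632)


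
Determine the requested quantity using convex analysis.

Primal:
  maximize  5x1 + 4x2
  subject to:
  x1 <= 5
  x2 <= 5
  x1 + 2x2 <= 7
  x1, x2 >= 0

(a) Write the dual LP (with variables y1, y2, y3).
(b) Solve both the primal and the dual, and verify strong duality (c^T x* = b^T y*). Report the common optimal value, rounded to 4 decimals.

The standard primal-dual pair for 'max c^T x s.t. A x <= b, x >= 0' is:
  Dual:  min b^T y  s.t.  A^T y >= c,  y >= 0.

So the dual LP is:
  minimize  5y1 + 5y2 + 7y3
  subject to:
    y1 + y3 >= 5
    y2 + 2y3 >= 4
    y1, y2, y3 >= 0

Solving the primal: x* = (5, 1).
  primal value c^T x* = 29.
Solving the dual: y* = (3, 0, 2).
  dual value b^T y* = 29.
Strong duality: c^T x* = b^T y*. Confirmed.

29


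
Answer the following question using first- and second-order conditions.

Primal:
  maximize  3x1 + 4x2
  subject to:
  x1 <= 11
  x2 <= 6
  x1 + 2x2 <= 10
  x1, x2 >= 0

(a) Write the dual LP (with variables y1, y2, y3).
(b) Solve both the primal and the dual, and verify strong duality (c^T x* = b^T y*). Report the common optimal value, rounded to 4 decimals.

The standard primal-dual pair for 'max c^T x s.t. A x <= b, x >= 0' is:
  Dual:  min b^T y  s.t.  A^T y >= c,  y >= 0.

So the dual LP is:
  minimize  11y1 + 6y2 + 10y3
  subject to:
    y1 + y3 >= 3
    y2 + 2y3 >= 4
    y1, y2, y3 >= 0

Solving the primal: x* = (10, 0).
  primal value c^T x* = 30.
Solving the dual: y* = (0, 0, 3).
  dual value b^T y* = 30.
Strong duality: c^T x* = b^T y*. Confirmed.

30


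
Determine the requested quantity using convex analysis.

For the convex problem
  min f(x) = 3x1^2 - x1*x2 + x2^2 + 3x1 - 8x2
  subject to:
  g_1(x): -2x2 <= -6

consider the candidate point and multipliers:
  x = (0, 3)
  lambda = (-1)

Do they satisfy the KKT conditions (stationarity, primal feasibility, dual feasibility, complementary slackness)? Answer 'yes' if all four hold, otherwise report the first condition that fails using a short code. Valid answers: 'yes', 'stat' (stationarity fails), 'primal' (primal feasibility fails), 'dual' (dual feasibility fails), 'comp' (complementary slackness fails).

Gradient of f: grad f(x) = Q x + c = (0, -2)
Constraint values g_i(x) = a_i^T x - b_i:
  g_1((0, 3)) = 0
Stationarity residual: grad f(x) + sum_i lambda_i a_i = (0, 0)
  -> stationarity OK
Primal feasibility (all g_i <= 0): OK
Dual feasibility (all lambda_i >= 0): FAILS
Complementary slackness (lambda_i * g_i(x) = 0 for all i): OK

Verdict: the first failing condition is dual_feasibility -> dual.

dual


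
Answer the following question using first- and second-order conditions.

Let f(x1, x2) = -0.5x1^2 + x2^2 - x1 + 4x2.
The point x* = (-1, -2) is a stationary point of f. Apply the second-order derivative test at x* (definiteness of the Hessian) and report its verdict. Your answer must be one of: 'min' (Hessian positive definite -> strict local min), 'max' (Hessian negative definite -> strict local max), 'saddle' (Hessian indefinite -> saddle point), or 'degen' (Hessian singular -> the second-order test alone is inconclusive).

Compute the Hessian H = grad^2 f:
  H = [[-1, 0], [0, 2]]
Verify stationarity: grad f(x*) = H x* + g = (0, 0).
Eigenvalues of H: -1, 2.
Eigenvalues have mixed signs, so H is indefinite -> x* is a saddle point.

saddle


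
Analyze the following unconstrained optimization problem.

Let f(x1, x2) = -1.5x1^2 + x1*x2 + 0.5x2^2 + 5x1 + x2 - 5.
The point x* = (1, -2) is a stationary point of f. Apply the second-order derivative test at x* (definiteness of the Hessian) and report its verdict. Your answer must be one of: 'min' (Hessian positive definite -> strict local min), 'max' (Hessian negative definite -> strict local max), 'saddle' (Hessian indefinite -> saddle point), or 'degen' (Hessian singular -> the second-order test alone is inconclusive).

Compute the Hessian H = grad^2 f:
  H = [[-3, 1], [1, 1]]
Verify stationarity: grad f(x*) = H x* + g = (0, 0).
Eigenvalues of H: -3.2361, 1.2361.
Eigenvalues have mixed signs, so H is indefinite -> x* is a saddle point.

saddle


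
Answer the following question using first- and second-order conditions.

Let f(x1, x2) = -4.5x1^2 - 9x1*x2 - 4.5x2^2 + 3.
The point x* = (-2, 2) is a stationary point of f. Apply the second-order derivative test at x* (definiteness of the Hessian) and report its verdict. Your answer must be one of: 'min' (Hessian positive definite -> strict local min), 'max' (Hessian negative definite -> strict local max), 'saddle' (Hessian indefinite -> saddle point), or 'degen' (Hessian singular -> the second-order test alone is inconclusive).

Compute the Hessian H = grad^2 f:
  H = [[-9, -9], [-9, -9]]
Verify stationarity: grad f(x*) = H x* + g = (0, 0).
Eigenvalues of H: -18, 0.
H has a zero eigenvalue (singular; negative semidefinite but not definite), so H is neither positive definite, negative definite, nor indefinite. The second-order test alone is inconclusive -> degen.
(Indeed, f is constant along the null direction of H through x*, so x* is not a strict local extremum.)

degen


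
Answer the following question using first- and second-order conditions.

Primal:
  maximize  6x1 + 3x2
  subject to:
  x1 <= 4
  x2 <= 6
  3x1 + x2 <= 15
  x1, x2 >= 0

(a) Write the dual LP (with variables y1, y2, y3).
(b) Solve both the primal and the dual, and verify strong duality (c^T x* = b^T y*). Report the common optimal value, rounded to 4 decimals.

The standard primal-dual pair for 'max c^T x s.t. A x <= b, x >= 0' is:
  Dual:  min b^T y  s.t.  A^T y >= c,  y >= 0.

So the dual LP is:
  minimize  4y1 + 6y2 + 15y3
  subject to:
    y1 + 3y3 >= 6
    y2 + y3 >= 3
    y1, y2, y3 >= 0

Solving the primal: x* = (3, 6).
  primal value c^T x* = 36.
Solving the dual: y* = (0, 1, 2).
  dual value b^T y* = 36.
Strong duality: c^T x* = b^T y*. Confirmed.

36


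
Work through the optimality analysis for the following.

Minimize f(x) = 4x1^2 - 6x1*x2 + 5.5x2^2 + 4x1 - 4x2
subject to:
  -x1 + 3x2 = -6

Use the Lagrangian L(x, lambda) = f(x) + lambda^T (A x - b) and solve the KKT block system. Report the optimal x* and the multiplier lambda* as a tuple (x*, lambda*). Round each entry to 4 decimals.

Form the Lagrangian:
  L(x, lambda) = (1/2) x^T Q x + c^T x + lambda^T (A x - b)
Stationarity (grad_x L = 0): Q x + c + A^T lambda = 0.
Primal feasibility: A x = b.

This gives the KKT block system:
  [ Q   A^T ] [ x     ]   [-c ]
  [ A    0  ] [ lambda ] = [ b ]

Solving the linear system:
  x*      = (-1.4043, -2.4681)
  lambda* = (7.5745)
  f(x*)   = 24.8511

x* = (-1.4043, -2.4681), lambda* = (7.5745)


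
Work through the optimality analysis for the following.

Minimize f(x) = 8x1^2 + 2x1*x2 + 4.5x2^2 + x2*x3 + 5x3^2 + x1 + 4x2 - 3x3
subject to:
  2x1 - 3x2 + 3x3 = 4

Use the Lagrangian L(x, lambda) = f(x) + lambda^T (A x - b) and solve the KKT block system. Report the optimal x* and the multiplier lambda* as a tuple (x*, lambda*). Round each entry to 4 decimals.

Form the Lagrangian:
  L(x, lambda) = (1/2) x^T Q x + c^T x + lambda^T (A x - b)
Stationarity (grad_x L = 0): Q x + c + A^T lambda = 0.
Primal feasibility: A x = b.

This gives the KKT block system:
  [ Q   A^T ] [ x     ]   [-c ]
  [ A    0  ] [ lambda ] = [ b ]

Solving the linear system:
  x*      = (0.1001, -0.7206, 0.546)
  lambda* = (-0.5798)
  f(x*)   = -1.0506

x* = (0.1001, -0.7206, 0.546), lambda* = (-0.5798)


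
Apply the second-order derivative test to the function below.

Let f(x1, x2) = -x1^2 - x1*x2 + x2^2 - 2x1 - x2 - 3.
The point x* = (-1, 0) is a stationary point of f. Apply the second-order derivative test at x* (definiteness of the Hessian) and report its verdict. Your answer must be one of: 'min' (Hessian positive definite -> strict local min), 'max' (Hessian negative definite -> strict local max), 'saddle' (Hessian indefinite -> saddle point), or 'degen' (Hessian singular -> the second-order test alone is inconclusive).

Compute the Hessian H = grad^2 f:
  H = [[-2, -1], [-1, 2]]
Verify stationarity: grad f(x*) = H x* + g = (0, 0).
Eigenvalues of H: -2.2361, 2.2361.
Eigenvalues have mixed signs, so H is indefinite -> x* is a saddle point.

saddle


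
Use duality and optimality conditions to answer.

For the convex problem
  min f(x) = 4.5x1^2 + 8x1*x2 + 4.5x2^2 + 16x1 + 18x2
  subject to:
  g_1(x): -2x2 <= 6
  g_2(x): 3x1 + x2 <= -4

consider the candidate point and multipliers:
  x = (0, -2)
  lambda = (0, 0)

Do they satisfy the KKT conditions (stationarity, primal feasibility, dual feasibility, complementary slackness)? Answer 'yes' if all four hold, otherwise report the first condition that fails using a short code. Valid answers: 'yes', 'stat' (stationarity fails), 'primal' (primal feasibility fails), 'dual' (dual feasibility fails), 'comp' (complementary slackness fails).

Gradient of f: grad f(x) = Q x + c = (0, 0)
Constraint values g_i(x) = a_i^T x - b_i:
  g_1((0, -2)) = -2
  g_2((0, -2)) = 2
Stationarity residual: grad f(x) + sum_i lambda_i a_i = (0, 0)
  -> stationarity OK
Primal feasibility (all g_i <= 0): FAILS
Dual feasibility (all lambda_i >= 0): OK
Complementary slackness (lambda_i * g_i(x) = 0 for all i): OK

Verdict: the first failing condition is primal_feasibility -> primal.

primal


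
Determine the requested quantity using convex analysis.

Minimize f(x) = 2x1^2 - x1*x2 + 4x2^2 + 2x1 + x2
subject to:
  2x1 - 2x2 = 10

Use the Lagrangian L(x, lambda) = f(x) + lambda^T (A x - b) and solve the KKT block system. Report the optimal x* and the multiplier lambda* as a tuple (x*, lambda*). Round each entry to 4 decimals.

Form the Lagrangian:
  L(x, lambda) = (1/2) x^T Q x + c^T x + lambda^T (A x - b)
Stationarity (grad_x L = 0): Q x + c + A^T lambda = 0.
Primal feasibility: A x = b.

This gives the KKT block system:
  [ Q   A^T ] [ x     ]   [-c ]
  [ A    0  ] [ lambda ] = [ b ]

Solving the linear system:
  x*      = (3.2, -1.8)
  lambda* = (-8.3)
  f(x*)   = 43.8

x* = (3.2, -1.8), lambda* = (-8.3)


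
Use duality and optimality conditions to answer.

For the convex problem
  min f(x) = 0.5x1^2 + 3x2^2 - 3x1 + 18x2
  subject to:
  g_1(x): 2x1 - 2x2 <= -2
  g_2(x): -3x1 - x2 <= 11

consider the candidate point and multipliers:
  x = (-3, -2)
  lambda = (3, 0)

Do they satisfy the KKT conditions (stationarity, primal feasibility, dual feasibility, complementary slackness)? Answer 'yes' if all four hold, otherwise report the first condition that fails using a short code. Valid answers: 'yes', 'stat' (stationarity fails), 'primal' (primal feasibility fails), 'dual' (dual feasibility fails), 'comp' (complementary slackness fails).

Gradient of f: grad f(x) = Q x + c = (-6, 6)
Constraint values g_i(x) = a_i^T x - b_i:
  g_1((-3, -2)) = 0
  g_2((-3, -2)) = 0
Stationarity residual: grad f(x) + sum_i lambda_i a_i = (0, 0)
  -> stationarity OK
Primal feasibility (all g_i <= 0): OK
Dual feasibility (all lambda_i >= 0): OK
Complementary slackness (lambda_i * g_i(x) = 0 for all i): OK

Verdict: yes, KKT holds.

yes


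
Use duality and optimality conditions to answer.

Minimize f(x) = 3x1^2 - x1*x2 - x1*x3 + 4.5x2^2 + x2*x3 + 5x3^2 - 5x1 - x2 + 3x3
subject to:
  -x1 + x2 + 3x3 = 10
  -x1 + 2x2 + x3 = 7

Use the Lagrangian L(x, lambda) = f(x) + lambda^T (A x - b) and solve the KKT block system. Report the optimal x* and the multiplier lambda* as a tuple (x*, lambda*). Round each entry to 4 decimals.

Form the Lagrangian:
  L(x, lambda) = (1/2) x^T Q x + c^T x + lambda^T (A x - b)
Stationarity (grad_x L = 0): Q x + c + A^T lambda = 0.
Primal feasibility: A x = b.

This gives the KKT block system:
  [ Q   A^T ] [ x     ]   [-c ]
  [ A    0  ] [ lambda ] = [ b ]

Solving the linear system:
  x*      = (-0.7353, 1.9059, 2.4529)
  lambda* = (-8.2, -5.5706)
  f(x*)   = 65.0618

x* = (-0.7353, 1.9059, 2.4529), lambda* = (-8.2, -5.5706)


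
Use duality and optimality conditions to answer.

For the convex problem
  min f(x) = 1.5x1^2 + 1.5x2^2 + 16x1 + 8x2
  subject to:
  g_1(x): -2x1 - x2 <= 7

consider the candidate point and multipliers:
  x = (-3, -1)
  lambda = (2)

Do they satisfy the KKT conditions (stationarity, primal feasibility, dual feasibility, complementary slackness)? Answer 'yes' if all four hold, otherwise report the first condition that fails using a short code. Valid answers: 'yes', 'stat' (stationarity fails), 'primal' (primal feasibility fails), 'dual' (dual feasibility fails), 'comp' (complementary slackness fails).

Gradient of f: grad f(x) = Q x + c = (7, 5)
Constraint values g_i(x) = a_i^T x - b_i:
  g_1((-3, -1)) = 0
Stationarity residual: grad f(x) + sum_i lambda_i a_i = (3, 3)
  -> stationarity FAILS
Primal feasibility (all g_i <= 0): OK
Dual feasibility (all lambda_i >= 0): OK
Complementary slackness (lambda_i * g_i(x) = 0 for all i): OK

Verdict: the first failing condition is stationarity -> stat.

stat


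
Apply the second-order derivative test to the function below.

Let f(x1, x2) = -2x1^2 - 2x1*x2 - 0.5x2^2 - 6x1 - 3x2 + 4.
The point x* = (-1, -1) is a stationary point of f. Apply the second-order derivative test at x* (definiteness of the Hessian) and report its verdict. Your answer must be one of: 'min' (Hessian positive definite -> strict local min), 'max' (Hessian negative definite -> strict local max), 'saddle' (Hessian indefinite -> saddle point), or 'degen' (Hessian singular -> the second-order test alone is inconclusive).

Compute the Hessian H = grad^2 f:
  H = [[-4, -2], [-2, -1]]
Verify stationarity: grad f(x*) = H x* + g = (0, 0).
Eigenvalues of H: -5, 0.
H has a zero eigenvalue (singular; negative semidefinite but not definite), so H is neither positive definite, negative definite, nor indefinite. The second-order test alone is inconclusive -> degen.
(Indeed, f is constant along the null direction of H through x*, so x* is not a strict local extremum.)

degen


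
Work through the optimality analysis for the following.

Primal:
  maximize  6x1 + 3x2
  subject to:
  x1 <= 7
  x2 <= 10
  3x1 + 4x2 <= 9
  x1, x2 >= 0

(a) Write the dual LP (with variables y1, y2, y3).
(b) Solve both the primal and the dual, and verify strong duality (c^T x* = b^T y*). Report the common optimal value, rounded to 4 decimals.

The standard primal-dual pair for 'max c^T x s.t. A x <= b, x >= 0' is:
  Dual:  min b^T y  s.t.  A^T y >= c,  y >= 0.

So the dual LP is:
  minimize  7y1 + 10y2 + 9y3
  subject to:
    y1 + 3y3 >= 6
    y2 + 4y3 >= 3
    y1, y2, y3 >= 0

Solving the primal: x* = (3, 0).
  primal value c^T x* = 18.
Solving the dual: y* = (0, 0, 2).
  dual value b^T y* = 18.
Strong duality: c^T x* = b^T y*. Confirmed.

18


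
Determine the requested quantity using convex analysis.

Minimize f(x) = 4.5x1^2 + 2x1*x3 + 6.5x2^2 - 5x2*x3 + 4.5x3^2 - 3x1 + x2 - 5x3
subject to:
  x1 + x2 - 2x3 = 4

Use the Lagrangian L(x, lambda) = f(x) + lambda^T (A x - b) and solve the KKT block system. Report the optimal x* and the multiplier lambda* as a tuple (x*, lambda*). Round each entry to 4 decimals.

Form the Lagrangian:
  L(x, lambda) = (1/2) x^T Q x + c^T x + lambda^T (A x - b)
Stationarity (grad_x L = 0): Q x + c + A^T lambda = 0.
Primal feasibility: A x = b.

This gives the KKT block system:
  [ Q   A^T ] [ x     ]   [-c ]
  [ A    0  ] [ lambda ] = [ b ]

Solving the linear system:
  x*      = (1.3993, -0.0536, -1.3272)
  lambda* = (-6.939)
  f(x*)   = 15.0702

x* = (1.3993, -0.0536, -1.3272), lambda* = (-6.939)


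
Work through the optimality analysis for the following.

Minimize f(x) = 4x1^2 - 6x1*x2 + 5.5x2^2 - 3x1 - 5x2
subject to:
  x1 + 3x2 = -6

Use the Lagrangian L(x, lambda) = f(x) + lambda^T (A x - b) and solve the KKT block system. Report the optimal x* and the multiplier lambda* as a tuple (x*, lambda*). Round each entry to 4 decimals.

Form the Lagrangian:
  L(x, lambda) = (1/2) x^T Q x + c^T x + lambda^T (A x - b)
Stationarity (grad_x L = 0): Q x + c + A^T lambda = 0.
Primal feasibility: A x = b.

This gives the KKT block system:
  [ Q   A^T ] [ x     ]   [-c ]
  [ A    0  ] [ lambda ] = [ b ]

Solving the linear system:
  x*      = (-1.3613, -1.5462)
  lambda* = (4.6134)
  f(x*)   = 19.7479

x* = (-1.3613, -1.5462), lambda* = (4.6134)


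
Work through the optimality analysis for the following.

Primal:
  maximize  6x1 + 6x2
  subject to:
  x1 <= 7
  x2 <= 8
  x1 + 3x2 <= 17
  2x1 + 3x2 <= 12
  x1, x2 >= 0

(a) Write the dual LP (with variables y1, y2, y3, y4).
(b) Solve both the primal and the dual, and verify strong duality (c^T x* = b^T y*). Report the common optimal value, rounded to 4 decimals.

The standard primal-dual pair for 'max c^T x s.t. A x <= b, x >= 0' is:
  Dual:  min b^T y  s.t.  A^T y >= c,  y >= 0.

So the dual LP is:
  minimize  7y1 + 8y2 + 17y3 + 12y4
  subject to:
    y1 + y3 + 2y4 >= 6
    y2 + 3y3 + 3y4 >= 6
    y1, y2, y3, y4 >= 0

Solving the primal: x* = (6, 0).
  primal value c^T x* = 36.
Solving the dual: y* = (0, 0, 0, 3).
  dual value b^T y* = 36.
Strong duality: c^T x* = b^T y*. Confirmed.

36


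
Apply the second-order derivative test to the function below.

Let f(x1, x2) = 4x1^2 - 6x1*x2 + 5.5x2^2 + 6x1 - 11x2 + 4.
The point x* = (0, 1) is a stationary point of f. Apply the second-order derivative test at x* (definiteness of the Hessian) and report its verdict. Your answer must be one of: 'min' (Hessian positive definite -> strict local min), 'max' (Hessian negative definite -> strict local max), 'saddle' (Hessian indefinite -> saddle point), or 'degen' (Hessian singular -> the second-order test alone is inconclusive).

Compute the Hessian H = grad^2 f:
  H = [[8, -6], [-6, 11]]
Verify stationarity: grad f(x*) = H x* + g = (0, 0).
Eigenvalues of H: 3.3153, 15.6847.
Both eigenvalues > 0, so H is positive definite -> x* is a strict local min.

min


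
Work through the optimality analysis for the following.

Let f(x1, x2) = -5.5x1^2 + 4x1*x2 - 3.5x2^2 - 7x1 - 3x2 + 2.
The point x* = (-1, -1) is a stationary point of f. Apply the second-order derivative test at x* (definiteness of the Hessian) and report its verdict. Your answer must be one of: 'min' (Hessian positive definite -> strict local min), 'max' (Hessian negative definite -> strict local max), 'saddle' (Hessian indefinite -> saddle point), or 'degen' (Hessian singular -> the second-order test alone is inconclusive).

Compute the Hessian H = grad^2 f:
  H = [[-11, 4], [4, -7]]
Verify stationarity: grad f(x*) = H x* + g = (0, 0).
Eigenvalues of H: -13.4721, -4.5279.
Both eigenvalues < 0, so H is negative definite -> x* is a strict local max.

max


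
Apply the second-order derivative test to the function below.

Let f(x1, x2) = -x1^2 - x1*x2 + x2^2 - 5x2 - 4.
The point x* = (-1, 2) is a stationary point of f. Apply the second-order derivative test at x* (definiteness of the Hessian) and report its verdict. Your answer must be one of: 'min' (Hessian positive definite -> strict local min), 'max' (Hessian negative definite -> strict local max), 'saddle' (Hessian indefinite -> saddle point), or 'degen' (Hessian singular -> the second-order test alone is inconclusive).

Compute the Hessian H = grad^2 f:
  H = [[-2, -1], [-1, 2]]
Verify stationarity: grad f(x*) = H x* + g = (0, 0).
Eigenvalues of H: -2.2361, 2.2361.
Eigenvalues have mixed signs, so H is indefinite -> x* is a saddle point.

saddle


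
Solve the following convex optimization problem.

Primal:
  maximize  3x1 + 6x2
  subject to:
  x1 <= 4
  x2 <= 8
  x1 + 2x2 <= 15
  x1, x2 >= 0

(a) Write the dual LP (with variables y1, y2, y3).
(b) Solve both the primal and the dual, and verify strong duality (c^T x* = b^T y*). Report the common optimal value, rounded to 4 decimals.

The standard primal-dual pair for 'max c^T x s.t. A x <= b, x >= 0' is:
  Dual:  min b^T y  s.t.  A^T y >= c,  y >= 0.

So the dual LP is:
  minimize  4y1 + 8y2 + 15y3
  subject to:
    y1 + y3 >= 3
    y2 + 2y3 >= 6
    y1, y2, y3 >= 0

Solving the primal: x* = (0, 7.5).
  primal value c^T x* = 45.
Solving the dual: y* = (0, 0, 3).
  dual value b^T y* = 45.
Strong duality: c^T x* = b^T y*. Confirmed.

45


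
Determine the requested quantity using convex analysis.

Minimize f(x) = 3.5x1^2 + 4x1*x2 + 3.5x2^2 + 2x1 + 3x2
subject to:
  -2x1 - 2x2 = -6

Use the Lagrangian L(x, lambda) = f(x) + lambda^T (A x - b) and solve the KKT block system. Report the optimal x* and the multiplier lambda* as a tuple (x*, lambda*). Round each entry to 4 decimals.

Form the Lagrangian:
  L(x, lambda) = (1/2) x^T Q x + c^T x + lambda^T (A x - b)
Stationarity (grad_x L = 0): Q x + c + A^T lambda = 0.
Primal feasibility: A x = b.

This gives the KKT block system:
  [ Q   A^T ] [ x     ]   [-c ]
  [ A    0  ] [ lambda ] = [ b ]

Solving the linear system:
  x*      = (1.6667, 1.3333)
  lambda* = (9.5)
  f(x*)   = 32.1667

x* = (1.6667, 1.3333), lambda* = (9.5)


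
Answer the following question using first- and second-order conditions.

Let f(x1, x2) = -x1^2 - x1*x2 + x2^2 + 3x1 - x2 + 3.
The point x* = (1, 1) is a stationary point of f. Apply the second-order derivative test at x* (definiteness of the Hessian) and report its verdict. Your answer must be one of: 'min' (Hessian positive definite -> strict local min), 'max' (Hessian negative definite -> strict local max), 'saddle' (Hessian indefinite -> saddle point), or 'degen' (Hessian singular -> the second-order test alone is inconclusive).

Compute the Hessian H = grad^2 f:
  H = [[-2, -1], [-1, 2]]
Verify stationarity: grad f(x*) = H x* + g = (0, 0).
Eigenvalues of H: -2.2361, 2.2361.
Eigenvalues have mixed signs, so H is indefinite -> x* is a saddle point.

saddle


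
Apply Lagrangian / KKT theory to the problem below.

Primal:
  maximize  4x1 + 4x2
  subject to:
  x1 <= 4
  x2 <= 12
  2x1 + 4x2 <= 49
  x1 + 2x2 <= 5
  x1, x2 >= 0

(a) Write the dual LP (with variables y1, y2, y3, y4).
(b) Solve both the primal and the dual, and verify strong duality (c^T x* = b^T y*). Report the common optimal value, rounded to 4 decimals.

The standard primal-dual pair for 'max c^T x s.t. A x <= b, x >= 0' is:
  Dual:  min b^T y  s.t.  A^T y >= c,  y >= 0.

So the dual LP is:
  minimize  4y1 + 12y2 + 49y3 + 5y4
  subject to:
    y1 + 2y3 + y4 >= 4
    y2 + 4y3 + 2y4 >= 4
    y1, y2, y3, y4 >= 0

Solving the primal: x* = (4, 0.5).
  primal value c^T x* = 18.
Solving the dual: y* = (2, 0, 0, 2).
  dual value b^T y* = 18.
Strong duality: c^T x* = b^T y*. Confirmed.

18


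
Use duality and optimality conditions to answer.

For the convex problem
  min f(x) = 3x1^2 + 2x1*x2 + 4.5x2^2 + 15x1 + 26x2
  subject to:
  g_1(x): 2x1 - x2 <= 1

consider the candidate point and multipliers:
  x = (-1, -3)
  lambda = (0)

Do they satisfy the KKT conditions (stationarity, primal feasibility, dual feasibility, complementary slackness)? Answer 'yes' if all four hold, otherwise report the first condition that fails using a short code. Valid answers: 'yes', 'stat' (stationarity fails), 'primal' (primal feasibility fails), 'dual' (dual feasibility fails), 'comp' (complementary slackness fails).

Gradient of f: grad f(x) = Q x + c = (3, -3)
Constraint values g_i(x) = a_i^T x - b_i:
  g_1((-1, -3)) = 0
Stationarity residual: grad f(x) + sum_i lambda_i a_i = (3, -3)
  -> stationarity FAILS
Primal feasibility (all g_i <= 0): OK
Dual feasibility (all lambda_i >= 0): OK
Complementary slackness (lambda_i * g_i(x) = 0 for all i): OK

Verdict: the first failing condition is stationarity -> stat.

stat


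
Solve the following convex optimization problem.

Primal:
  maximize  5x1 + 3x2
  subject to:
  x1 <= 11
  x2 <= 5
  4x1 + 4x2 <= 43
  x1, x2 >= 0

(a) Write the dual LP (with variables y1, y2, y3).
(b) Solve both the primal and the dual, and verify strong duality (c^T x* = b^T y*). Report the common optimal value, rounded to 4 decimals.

The standard primal-dual pair for 'max c^T x s.t. A x <= b, x >= 0' is:
  Dual:  min b^T y  s.t.  A^T y >= c,  y >= 0.

So the dual LP is:
  minimize  11y1 + 5y2 + 43y3
  subject to:
    y1 + 4y3 >= 5
    y2 + 4y3 >= 3
    y1, y2, y3 >= 0

Solving the primal: x* = (10.75, 0).
  primal value c^T x* = 53.75.
Solving the dual: y* = (0, 0, 1.25).
  dual value b^T y* = 53.75.
Strong duality: c^T x* = b^T y*. Confirmed.

53.75


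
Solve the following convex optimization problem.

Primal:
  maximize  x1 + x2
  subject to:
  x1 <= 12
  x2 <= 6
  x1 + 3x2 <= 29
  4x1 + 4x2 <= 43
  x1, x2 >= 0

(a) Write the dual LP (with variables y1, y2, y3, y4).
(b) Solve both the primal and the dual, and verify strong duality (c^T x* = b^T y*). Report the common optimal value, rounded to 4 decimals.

The standard primal-dual pair for 'max c^T x s.t. A x <= b, x >= 0' is:
  Dual:  min b^T y  s.t.  A^T y >= c,  y >= 0.

So the dual LP is:
  minimize  12y1 + 6y2 + 29y3 + 43y4
  subject to:
    y1 + y3 + 4y4 >= 1
    y2 + 3y3 + 4y4 >= 1
    y1, y2, y3, y4 >= 0

Solving the primal: x* = (10.75, 0).
  primal value c^T x* = 10.75.
Solving the dual: y* = (0, 0, 0, 0.25).
  dual value b^T y* = 10.75.
Strong duality: c^T x* = b^T y*. Confirmed.

10.75


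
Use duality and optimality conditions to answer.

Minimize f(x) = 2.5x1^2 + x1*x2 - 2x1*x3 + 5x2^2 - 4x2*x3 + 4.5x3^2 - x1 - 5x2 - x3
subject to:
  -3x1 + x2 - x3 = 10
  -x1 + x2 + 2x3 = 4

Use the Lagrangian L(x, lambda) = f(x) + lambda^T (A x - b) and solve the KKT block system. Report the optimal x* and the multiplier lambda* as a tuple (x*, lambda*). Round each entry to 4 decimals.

Form the Lagrangian:
  L(x, lambda) = (1/2) x^T Q x + c^T x + lambda^T (A x - b)
Stationarity (grad_x L = 0): Q x + c + A^T lambda = 0.
Primal feasibility: A x = b.

This gives the KKT block system:
  [ Q   A^T ] [ x     ]   [-c ]
  [ A    0  ] [ lambda ] = [ b ]

Solving the linear system:
  x*      = (-2.8678, 1.3084, -0.0881)
  lambda* = (-4.1429, -1.4259)
  f(x*)   = 21.773

x* = (-2.8678, 1.3084, -0.0881), lambda* = (-4.1429, -1.4259)


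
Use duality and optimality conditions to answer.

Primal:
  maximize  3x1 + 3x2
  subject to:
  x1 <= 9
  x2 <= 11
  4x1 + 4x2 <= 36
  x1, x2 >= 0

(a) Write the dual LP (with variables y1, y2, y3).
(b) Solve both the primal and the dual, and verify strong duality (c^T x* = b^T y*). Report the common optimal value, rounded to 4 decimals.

The standard primal-dual pair for 'max c^T x s.t. A x <= b, x >= 0' is:
  Dual:  min b^T y  s.t.  A^T y >= c,  y >= 0.

So the dual LP is:
  minimize  9y1 + 11y2 + 36y3
  subject to:
    y1 + 4y3 >= 3
    y2 + 4y3 >= 3
    y1, y2, y3 >= 0

Solving the primal: x* = (0, 9).
  primal value c^T x* = 27.
Solving the dual: y* = (0, 0, 0.75).
  dual value b^T y* = 27.
Strong duality: c^T x* = b^T y*. Confirmed.

27


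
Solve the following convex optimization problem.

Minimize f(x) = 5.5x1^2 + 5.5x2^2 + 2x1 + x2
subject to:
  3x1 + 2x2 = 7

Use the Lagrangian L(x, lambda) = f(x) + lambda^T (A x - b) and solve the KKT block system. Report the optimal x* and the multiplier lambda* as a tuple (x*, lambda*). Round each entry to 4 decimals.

Form the Lagrangian:
  L(x, lambda) = (1/2) x^T Q x + c^T x + lambda^T (A x - b)
Stationarity (grad_x L = 0): Q x + c + A^T lambda = 0.
Primal feasibility: A x = b.

This gives the KKT block system:
  [ Q   A^T ] [ x     ]   [-c ]
  [ A    0  ] [ lambda ] = [ b ]

Solving the linear system:
  x*      = (1.6014, 1.0979)
  lambda* = (-6.5385)
  f(x*)   = 25.035

x* = (1.6014, 1.0979), lambda* = (-6.5385)
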